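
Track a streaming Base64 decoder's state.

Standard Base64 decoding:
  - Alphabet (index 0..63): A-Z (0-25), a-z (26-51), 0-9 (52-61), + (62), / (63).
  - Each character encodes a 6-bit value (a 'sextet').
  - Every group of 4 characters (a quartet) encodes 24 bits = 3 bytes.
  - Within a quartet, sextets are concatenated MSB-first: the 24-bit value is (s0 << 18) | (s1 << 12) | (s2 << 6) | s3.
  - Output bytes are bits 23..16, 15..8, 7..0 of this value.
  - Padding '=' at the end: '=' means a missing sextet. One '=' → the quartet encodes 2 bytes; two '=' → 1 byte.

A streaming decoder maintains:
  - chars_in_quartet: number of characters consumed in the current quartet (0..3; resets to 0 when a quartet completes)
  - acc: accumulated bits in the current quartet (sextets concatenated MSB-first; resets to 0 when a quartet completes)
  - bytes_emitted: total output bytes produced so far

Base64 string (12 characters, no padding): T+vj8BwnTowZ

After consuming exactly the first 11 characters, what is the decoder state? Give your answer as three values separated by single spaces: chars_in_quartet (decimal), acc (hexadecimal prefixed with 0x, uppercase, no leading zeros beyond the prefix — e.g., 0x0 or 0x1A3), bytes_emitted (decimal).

After char 0 ('T'=19): chars_in_quartet=1 acc=0x13 bytes_emitted=0
After char 1 ('+'=62): chars_in_quartet=2 acc=0x4FE bytes_emitted=0
After char 2 ('v'=47): chars_in_quartet=3 acc=0x13FAF bytes_emitted=0
After char 3 ('j'=35): chars_in_quartet=4 acc=0x4FEBE3 -> emit 4F EB E3, reset; bytes_emitted=3
After char 4 ('8'=60): chars_in_quartet=1 acc=0x3C bytes_emitted=3
After char 5 ('B'=1): chars_in_quartet=2 acc=0xF01 bytes_emitted=3
After char 6 ('w'=48): chars_in_quartet=3 acc=0x3C070 bytes_emitted=3
After char 7 ('n'=39): chars_in_quartet=4 acc=0xF01C27 -> emit F0 1C 27, reset; bytes_emitted=6
After char 8 ('T'=19): chars_in_quartet=1 acc=0x13 bytes_emitted=6
After char 9 ('o'=40): chars_in_quartet=2 acc=0x4E8 bytes_emitted=6
After char 10 ('w'=48): chars_in_quartet=3 acc=0x13A30 bytes_emitted=6

Answer: 3 0x13A30 6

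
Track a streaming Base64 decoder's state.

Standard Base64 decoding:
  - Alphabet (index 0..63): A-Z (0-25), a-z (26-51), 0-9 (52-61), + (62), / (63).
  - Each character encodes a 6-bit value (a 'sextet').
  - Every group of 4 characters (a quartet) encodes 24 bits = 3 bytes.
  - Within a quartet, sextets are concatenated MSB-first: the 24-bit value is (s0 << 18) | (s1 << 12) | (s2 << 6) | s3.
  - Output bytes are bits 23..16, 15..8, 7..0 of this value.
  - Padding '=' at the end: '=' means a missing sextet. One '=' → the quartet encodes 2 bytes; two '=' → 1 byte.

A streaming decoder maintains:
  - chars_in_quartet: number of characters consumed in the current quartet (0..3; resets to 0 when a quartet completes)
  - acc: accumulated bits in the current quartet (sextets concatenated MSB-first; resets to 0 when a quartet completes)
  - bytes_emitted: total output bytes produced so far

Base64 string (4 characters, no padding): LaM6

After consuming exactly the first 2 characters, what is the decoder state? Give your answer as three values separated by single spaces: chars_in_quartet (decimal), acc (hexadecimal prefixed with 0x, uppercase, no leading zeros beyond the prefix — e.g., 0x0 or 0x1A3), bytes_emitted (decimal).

Answer: 2 0x2DA 0

Derivation:
After char 0 ('L'=11): chars_in_quartet=1 acc=0xB bytes_emitted=0
After char 1 ('a'=26): chars_in_quartet=2 acc=0x2DA bytes_emitted=0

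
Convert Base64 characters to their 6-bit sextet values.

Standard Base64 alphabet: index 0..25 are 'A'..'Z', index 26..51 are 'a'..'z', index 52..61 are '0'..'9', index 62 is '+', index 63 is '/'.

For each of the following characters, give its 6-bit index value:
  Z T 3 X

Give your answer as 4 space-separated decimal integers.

Answer: 25 19 55 23

Derivation:
'Z': A..Z range, ord('Z') − ord('A') = 25
'T': A..Z range, ord('T') − ord('A') = 19
'3': 0..9 range, 52 + ord('3') − ord('0') = 55
'X': A..Z range, ord('X') − ord('A') = 23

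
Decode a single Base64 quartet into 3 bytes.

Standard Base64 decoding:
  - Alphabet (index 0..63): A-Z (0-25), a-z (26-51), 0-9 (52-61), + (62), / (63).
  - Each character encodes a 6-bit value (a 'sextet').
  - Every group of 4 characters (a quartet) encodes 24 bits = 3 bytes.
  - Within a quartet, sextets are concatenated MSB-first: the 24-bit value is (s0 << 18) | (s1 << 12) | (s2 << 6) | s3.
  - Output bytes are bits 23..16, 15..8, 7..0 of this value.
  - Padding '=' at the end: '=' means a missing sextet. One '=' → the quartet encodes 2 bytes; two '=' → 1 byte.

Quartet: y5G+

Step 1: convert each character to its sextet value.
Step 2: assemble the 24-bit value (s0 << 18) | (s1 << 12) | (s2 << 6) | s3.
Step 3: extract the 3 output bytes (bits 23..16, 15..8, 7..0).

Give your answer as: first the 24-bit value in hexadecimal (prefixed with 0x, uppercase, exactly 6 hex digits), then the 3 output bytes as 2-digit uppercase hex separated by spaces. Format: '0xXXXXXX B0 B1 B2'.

Answer: 0xCB91BE CB 91 BE

Derivation:
Sextets: y=50, 5=57, G=6, +=62
24-bit: (50<<18) | (57<<12) | (6<<6) | 62
      = 0xC80000 | 0x039000 | 0x000180 | 0x00003E
      = 0xCB91BE
Bytes: (v>>16)&0xFF=CB, (v>>8)&0xFF=91, v&0xFF=BE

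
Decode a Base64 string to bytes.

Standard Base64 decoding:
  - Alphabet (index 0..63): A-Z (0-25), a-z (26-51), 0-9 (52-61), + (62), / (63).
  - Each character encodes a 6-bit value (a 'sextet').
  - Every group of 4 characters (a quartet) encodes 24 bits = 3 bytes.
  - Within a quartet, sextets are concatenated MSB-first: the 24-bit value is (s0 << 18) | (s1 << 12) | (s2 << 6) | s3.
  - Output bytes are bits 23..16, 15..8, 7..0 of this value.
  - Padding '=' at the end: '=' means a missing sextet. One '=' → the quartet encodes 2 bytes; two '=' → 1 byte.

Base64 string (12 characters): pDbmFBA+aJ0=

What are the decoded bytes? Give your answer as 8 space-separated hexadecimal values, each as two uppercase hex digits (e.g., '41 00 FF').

After char 0 ('p'=41): chars_in_quartet=1 acc=0x29 bytes_emitted=0
After char 1 ('D'=3): chars_in_quartet=2 acc=0xA43 bytes_emitted=0
After char 2 ('b'=27): chars_in_quartet=3 acc=0x290DB bytes_emitted=0
After char 3 ('m'=38): chars_in_quartet=4 acc=0xA436E6 -> emit A4 36 E6, reset; bytes_emitted=3
After char 4 ('F'=5): chars_in_quartet=1 acc=0x5 bytes_emitted=3
After char 5 ('B'=1): chars_in_quartet=2 acc=0x141 bytes_emitted=3
After char 6 ('A'=0): chars_in_quartet=3 acc=0x5040 bytes_emitted=3
After char 7 ('+'=62): chars_in_quartet=4 acc=0x14103E -> emit 14 10 3E, reset; bytes_emitted=6
After char 8 ('a'=26): chars_in_quartet=1 acc=0x1A bytes_emitted=6
After char 9 ('J'=9): chars_in_quartet=2 acc=0x689 bytes_emitted=6
After char 10 ('0'=52): chars_in_quartet=3 acc=0x1A274 bytes_emitted=6
Padding '=': partial quartet acc=0x1A274 -> emit 68 9D; bytes_emitted=8

Answer: A4 36 E6 14 10 3E 68 9D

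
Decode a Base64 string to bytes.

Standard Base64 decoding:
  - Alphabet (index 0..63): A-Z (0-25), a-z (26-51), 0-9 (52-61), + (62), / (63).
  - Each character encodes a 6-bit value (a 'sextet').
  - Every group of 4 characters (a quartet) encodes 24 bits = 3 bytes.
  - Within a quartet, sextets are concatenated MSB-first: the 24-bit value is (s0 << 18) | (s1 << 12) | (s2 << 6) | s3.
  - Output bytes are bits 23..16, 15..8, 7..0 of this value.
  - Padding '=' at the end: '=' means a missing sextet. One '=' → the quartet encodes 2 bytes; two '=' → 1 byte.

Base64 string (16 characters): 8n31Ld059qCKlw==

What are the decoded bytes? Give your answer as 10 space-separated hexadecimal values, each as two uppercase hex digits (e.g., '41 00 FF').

After char 0 ('8'=60): chars_in_quartet=1 acc=0x3C bytes_emitted=0
After char 1 ('n'=39): chars_in_quartet=2 acc=0xF27 bytes_emitted=0
After char 2 ('3'=55): chars_in_quartet=3 acc=0x3C9F7 bytes_emitted=0
After char 3 ('1'=53): chars_in_quartet=4 acc=0xF27DF5 -> emit F2 7D F5, reset; bytes_emitted=3
After char 4 ('L'=11): chars_in_quartet=1 acc=0xB bytes_emitted=3
After char 5 ('d'=29): chars_in_quartet=2 acc=0x2DD bytes_emitted=3
After char 6 ('0'=52): chars_in_quartet=3 acc=0xB774 bytes_emitted=3
After char 7 ('5'=57): chars_in_quartet=4 acc=0x2DDD39 -> emit 2D DD 39, reset; bytes_emitted=6
After char 8 ('9'=61): chars_in_quartet=1 acc=0x3D bytes_emitted=6
After char 9 ('q'=42): chars_in_quartet=2 acc=0xF6A bytes_emitted=6
After char 10 ('C'=2): chars_in_quartet=3 acc=0x3DA82 bytes_emitted=6
After char 11 ('K'=10): chars_in_quartet=4 acc=0xF6A08A -> emit F6 A0 8A, reset; bytes_emitted=9
After char 12 ('l'=37): chars_in_quartet=1 acc=0x25 bytes_emitted=9
After char 13 ('w'=48): chars_in_quartet=2 acc=0x970 bytes_emitted=9
Padding '==': partial quartet acc=0x970 -> emit 97; bytes_emitted=10

Answer: F2 7D F5 2D DD 39 F6 A0 8A 97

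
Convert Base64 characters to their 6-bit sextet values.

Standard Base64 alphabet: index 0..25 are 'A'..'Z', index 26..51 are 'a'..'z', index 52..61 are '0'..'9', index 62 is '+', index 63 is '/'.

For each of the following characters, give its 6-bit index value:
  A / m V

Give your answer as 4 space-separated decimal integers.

'A': A..Z range, ord('A') − ord('A') = 0
'/': index 63
'm': a..z range, 26 + ord('m') − ord('a') = 38
'V': A..Z range, ord('V') − ord('A') = 21

Answer: 0 63 38 21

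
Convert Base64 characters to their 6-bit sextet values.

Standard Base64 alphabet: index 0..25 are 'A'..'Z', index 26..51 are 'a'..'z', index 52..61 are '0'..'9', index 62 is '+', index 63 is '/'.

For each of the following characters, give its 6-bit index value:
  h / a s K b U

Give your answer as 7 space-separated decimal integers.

Answer: 33 63 26 44 10 27 20

Derivation:
'h': a..z range, 26 + ord('h') − ord('a') = 33
'/': index 63
'a': a..z range, 26 + ord('a') − ord('a') = 26
's': a..z range, 26 + ord('s') − ord('a') = 44
'K': A..Z range, ord('K') − ord('A') = 10
'b': a..z range, 26 + ord('b') − ord('a') = 27
'U': A..Z range, ord('U') − ord('A') = 20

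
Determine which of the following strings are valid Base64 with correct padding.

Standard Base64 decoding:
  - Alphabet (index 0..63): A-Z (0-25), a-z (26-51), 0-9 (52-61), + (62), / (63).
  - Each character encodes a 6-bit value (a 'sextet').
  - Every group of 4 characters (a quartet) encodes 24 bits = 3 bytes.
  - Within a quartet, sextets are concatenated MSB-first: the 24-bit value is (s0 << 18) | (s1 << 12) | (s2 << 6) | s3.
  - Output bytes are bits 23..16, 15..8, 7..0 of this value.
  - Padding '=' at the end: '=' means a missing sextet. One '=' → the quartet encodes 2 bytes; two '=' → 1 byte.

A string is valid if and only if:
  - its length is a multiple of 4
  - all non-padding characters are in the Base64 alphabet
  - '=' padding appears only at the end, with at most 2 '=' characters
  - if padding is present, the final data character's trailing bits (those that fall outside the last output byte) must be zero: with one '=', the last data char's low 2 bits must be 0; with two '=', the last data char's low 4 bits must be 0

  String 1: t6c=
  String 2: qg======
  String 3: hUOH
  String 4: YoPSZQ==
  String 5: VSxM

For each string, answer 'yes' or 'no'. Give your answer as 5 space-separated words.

Answer: yes no yes yes yes

Derivation:
String 1: 't6c=' → valid
String 2: 'qg======' → invalid (6 pad chars (max 2))
String 3: 'hUOH' → valid
String 4: 'YoPSZQ==' → valid
String 5: 'VSxM' → valid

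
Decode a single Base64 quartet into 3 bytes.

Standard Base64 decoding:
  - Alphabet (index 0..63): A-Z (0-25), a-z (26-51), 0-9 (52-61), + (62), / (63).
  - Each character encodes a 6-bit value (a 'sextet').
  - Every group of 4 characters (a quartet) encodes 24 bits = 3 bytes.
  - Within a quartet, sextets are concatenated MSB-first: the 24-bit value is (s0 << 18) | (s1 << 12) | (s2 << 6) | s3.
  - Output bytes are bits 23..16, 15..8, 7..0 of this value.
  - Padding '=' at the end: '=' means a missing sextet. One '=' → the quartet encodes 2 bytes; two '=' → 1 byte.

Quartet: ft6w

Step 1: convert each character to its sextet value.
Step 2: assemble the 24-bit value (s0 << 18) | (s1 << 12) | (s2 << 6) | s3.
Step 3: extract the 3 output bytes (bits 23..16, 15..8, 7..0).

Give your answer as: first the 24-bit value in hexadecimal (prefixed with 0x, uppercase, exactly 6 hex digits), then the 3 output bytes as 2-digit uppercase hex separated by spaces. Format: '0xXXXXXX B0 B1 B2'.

Sextets: f=31, t=45, 6=58, w=48
24-bit: (31<<18) | (45<<12) | (58<<6) | 48
      = 0x7C0000 | 0x02D000 | 0x000E80 | 0x000030
      = 0x7EDEB0
Bytes: (v>>16)&0xFF=7E, (v>>8)&0xFF=DE, v&0xFF=B0

Answer: 0x7EDEB0 7E DE B0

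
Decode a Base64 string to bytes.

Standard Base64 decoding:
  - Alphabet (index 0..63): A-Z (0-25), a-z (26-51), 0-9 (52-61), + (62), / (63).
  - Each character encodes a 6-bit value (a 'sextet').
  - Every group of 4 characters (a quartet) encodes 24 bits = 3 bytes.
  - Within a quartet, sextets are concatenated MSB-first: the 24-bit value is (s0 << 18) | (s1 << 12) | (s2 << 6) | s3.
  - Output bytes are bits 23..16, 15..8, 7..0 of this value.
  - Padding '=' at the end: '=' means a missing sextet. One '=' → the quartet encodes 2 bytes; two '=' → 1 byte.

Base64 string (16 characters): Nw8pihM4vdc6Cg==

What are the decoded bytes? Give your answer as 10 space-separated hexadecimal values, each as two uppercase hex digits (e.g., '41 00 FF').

Answer: 37 0F 29 8A 13 38 BD D7 3A 0A

Derivation:
After char 0 ('N'=13): chars_in_quartet=1 acc=0xD bytes_emitted=0
After char 1 ('w'=48): chars_in_quartet=2 acc=0x370 bytes_emitted=0
After char 2 ('8'=60): chars_in_quartet=3 acc=0xDC3C bytes_emitted=0
After char 3 ('p'=41): chars_in_quartet=4 acc=0x370F29 -> emit 37 0F 29, reset; bytes_emitted=3
After char 4 ('i'=34): chars_in_quartet=1 acc=0x22 bytes_emitted=3
After char 5 ('h'=33): chars_in_quartet=2 acc=0x8A1 bytes_emitted=3
After char 6 ('M'=12): chars_in_quartet=3 acc=0x2284C bytes_emitted=3
After char 7 ('4'=56): chars_in_quartet=4 acc=0x8A1338 -> emit 8A 13 38, reset; bytes_emitted=6
After char 8 ('v'=47): chars_in_quartet=1 acc=0x2F bytes_emitted=6
After char 9 ('d'=29): chars_in_quartet=2 acc=0xBDD bytes_emitted=6
After char 10 ('c'=28): chars_in_quartet=3 acc=0x2F75C bytes_emitted=6
After char 11 ('6'=58): chars_in_quartet=4 acc=0xBDD73A -> emit BD D7 3A, reset; bytes_emitted=9
After char 12 ('C'=2): chars_in_quartet=1 acc=0x2 bytes_emitted=9
After char 13 ('g'=32): chars_in_quartet=2 acc=0xA0 bytes_emitted=9
Padding '==': partial quartet acc=0xA0 -> emit 0A; bytes_emitted=10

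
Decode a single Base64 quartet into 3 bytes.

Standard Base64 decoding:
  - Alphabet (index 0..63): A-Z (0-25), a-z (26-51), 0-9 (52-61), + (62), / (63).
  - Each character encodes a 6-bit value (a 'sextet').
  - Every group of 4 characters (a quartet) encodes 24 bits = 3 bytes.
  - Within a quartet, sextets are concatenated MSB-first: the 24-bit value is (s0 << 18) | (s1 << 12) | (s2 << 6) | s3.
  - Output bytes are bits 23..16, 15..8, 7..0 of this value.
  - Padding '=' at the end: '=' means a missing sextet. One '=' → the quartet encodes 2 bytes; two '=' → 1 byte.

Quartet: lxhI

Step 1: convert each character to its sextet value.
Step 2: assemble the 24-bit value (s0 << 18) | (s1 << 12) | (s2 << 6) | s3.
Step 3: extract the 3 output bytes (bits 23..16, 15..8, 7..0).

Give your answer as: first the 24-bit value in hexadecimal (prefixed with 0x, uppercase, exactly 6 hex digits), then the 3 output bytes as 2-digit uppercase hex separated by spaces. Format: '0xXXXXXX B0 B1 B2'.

Sextets: l=37, x=49, h=33, I=8
24-bit: (37<<18) | (49<<12) | (33<<6) | 8
      = 0x940000 | 0x031000 | 0x000840 | 0x000008
      = 0x971848
Bytes: (v>>16)&0xFF=97, (v>>8)&0xFF=18, v&0xFF=48

Answer: 0x971848 97 18 48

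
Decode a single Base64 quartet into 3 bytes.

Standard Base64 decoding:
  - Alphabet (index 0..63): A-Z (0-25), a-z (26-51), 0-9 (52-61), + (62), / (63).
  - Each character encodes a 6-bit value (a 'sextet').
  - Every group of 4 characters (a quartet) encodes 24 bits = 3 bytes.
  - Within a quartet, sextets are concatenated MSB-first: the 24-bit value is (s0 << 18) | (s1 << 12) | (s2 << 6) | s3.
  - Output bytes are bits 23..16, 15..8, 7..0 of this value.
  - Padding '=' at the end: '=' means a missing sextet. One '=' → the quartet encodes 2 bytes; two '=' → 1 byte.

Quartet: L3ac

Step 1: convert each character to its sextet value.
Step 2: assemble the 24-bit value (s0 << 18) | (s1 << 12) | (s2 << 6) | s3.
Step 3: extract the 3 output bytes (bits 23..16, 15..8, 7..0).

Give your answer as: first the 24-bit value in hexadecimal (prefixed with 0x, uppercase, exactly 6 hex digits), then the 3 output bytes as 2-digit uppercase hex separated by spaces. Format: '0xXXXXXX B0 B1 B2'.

Answer: 0x2F769C 2F 76 9C

Derivation:
Sextets: L=11, 3=55, a=26, c=28
24-bit: (11<<18) | (55<<12) | (26<<6) | 28
      = 0x2C0000 | 0x037000 | 0x000680 | 0x00001C
      = 0x2F769C
Bytes: (v>>16)&0xFF=2F, (v>>8)&0xFF=76, v&0xFF=9C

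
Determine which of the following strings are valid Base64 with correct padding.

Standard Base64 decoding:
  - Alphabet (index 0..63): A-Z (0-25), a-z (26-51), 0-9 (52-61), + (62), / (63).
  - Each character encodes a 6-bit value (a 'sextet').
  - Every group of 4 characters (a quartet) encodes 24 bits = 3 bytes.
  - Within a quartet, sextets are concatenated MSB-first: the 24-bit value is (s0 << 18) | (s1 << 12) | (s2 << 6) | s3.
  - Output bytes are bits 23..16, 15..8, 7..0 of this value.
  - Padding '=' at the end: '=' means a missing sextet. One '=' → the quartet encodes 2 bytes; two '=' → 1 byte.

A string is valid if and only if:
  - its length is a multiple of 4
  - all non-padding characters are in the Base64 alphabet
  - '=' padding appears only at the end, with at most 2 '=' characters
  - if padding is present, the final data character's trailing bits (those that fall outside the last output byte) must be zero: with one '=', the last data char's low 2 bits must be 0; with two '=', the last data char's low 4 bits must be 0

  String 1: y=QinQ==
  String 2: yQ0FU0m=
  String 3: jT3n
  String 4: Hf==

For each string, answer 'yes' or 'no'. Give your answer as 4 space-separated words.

String 1: 'y=QinQ==' → invalid (bad char(s): ['=']; '=' in middle)
String 2: 'yQ0FU0m=' → invalid (bad trailing bits)
String 3: 'jT3n' → valid
String 4: 'Hf==' → invalid (bad trailing bits)

Answer: no no yes no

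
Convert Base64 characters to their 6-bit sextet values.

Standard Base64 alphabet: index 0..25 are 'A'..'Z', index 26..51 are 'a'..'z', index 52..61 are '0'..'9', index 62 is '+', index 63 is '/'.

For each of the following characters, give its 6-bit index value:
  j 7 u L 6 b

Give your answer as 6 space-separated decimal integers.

'j': a..z range, 26 + ord('j') − ord('a') = 35
'7': 0..9 range, 52 + ord('7') − ord('0') = 59
'u': a..z range, 26 + ord('u') − ord('a') = 46
'L': A..Z range, ord('L') − ord('A') = 11
'6': 0..9 range, 52 + ord('6') − ord('0') = 58
'b': a..z range, 26 + ord('b') − ord('a') = 27

Answer: 35 59 46 11 58 27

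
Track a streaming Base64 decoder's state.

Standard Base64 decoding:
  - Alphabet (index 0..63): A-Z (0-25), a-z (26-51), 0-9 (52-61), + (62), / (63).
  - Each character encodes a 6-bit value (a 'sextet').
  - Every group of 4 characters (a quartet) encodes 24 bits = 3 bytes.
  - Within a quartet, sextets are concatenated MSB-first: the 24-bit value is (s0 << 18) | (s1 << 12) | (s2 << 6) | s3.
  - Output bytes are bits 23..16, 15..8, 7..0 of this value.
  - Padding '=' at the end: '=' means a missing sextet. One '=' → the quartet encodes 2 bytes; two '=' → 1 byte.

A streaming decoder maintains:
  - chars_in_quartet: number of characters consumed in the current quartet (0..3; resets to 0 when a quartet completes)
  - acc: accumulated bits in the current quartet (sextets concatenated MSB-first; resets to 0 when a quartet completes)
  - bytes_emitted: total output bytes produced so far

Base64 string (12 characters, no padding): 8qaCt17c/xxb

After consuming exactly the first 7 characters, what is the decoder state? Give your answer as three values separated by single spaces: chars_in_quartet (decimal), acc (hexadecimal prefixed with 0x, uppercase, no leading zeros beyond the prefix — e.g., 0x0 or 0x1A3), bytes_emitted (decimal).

Answer: 3 0x2DD7B 3

Derivation:
After char 0 ('8'=60): chars_in_quartet=1 acc=0x3C bytes_emitted=0
After char 1 ('q'=42): chars_in_quartet=2 acc=0xF2A bytes_emitted=0
After char 2 ('a'=26): chars_in_quartet=3 acc=0x3CA9A bytes_emitted=0
After char 3 ('C'=2): chars_in_quartet=4 acc=0xF2A682 -> emit F2 A6 82, reset; bytes_emitted=3
After char 4 ('t'=45): chars_in_quartet=1 acc=0x2D bytes_emitted=3
After char 5 ('1'=53): chars_in_quartet=2 acc=0xB75 bytes_emitted=3
After char 6 ('7'=59): chars_in_quartet=3 acc=0x2DD7B bytes_emitted=3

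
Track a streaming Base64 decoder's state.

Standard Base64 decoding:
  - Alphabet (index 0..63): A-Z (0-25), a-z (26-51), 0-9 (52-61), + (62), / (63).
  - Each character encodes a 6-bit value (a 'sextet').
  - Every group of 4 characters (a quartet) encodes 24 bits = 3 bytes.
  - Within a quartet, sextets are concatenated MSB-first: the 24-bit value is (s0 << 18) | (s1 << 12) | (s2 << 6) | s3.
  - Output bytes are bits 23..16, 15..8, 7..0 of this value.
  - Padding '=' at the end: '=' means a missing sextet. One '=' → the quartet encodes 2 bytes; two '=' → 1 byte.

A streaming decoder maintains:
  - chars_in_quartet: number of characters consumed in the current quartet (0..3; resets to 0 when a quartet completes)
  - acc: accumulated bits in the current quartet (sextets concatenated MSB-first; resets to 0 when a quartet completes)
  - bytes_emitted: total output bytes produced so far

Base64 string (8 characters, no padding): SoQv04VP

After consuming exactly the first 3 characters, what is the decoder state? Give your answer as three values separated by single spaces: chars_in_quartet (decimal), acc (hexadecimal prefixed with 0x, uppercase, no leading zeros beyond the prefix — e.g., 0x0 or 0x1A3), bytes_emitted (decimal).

After char 0 ('S'=18): chars_in_quartet=1 acc=0x12 bytes_emitted=0
After char 1 ('o'=40): chars_in_quartet=2 acc=0x4A8 bytes_emitted=0
After char 2 ('Q'=16): chars_in_quartet=3 acc=0x12A10 bytes_emitted=0

Answer: 3 0x12A10 0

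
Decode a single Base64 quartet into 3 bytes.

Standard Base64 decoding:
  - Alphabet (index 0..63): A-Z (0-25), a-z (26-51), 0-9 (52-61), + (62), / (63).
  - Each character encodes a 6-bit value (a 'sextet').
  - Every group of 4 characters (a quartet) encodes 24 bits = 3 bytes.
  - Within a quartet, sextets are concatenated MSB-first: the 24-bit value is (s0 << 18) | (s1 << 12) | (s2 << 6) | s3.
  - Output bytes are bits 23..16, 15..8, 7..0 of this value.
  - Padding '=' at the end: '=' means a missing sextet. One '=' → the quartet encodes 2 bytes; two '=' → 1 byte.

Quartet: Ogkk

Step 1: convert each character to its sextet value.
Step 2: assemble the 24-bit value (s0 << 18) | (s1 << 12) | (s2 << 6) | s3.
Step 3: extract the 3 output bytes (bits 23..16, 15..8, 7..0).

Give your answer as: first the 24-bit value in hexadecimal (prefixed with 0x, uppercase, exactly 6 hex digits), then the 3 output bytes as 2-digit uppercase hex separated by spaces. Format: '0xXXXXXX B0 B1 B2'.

Sextets: O=14, g=32, k=36, k=36
24-bit: (14<<18) | (32<<12) | (36<<6) | 36
      = 0x380000 | 0x020000 | 0x000900 | 0x000024
      = 0x3A0924
Bytes: (v>>16)&0xFF=3A, (v>>8)&0xFF=09, v&0xFF=24

Answer: 0x3A0924 3A 09 24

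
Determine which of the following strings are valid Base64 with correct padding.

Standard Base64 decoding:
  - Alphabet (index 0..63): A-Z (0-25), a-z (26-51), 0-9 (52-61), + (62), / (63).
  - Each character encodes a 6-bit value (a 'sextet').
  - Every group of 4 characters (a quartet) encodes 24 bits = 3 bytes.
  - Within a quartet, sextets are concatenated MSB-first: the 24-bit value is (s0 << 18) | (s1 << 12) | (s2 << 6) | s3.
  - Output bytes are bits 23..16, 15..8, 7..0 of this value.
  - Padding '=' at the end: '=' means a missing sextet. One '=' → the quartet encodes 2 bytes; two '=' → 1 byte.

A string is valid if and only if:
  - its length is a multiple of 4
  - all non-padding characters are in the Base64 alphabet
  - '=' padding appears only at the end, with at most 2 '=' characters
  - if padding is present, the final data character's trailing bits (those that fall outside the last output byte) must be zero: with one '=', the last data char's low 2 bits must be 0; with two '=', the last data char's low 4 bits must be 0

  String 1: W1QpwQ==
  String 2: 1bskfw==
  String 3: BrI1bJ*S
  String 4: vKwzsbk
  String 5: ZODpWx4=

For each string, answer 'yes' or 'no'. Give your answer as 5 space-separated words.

Answer: yes yes no no yes

Derivation:
String 1: 'W1QpwQ==' → valid
String 2: '1bskfw==' → valid
String 3: 'BrI1bJ*S' → invalid (bad char(s): ['*'])
String 4: 'vKwzsbk' → invalid (len=7 not mult of 4)
String 5: 'ZODpWx4=' → valid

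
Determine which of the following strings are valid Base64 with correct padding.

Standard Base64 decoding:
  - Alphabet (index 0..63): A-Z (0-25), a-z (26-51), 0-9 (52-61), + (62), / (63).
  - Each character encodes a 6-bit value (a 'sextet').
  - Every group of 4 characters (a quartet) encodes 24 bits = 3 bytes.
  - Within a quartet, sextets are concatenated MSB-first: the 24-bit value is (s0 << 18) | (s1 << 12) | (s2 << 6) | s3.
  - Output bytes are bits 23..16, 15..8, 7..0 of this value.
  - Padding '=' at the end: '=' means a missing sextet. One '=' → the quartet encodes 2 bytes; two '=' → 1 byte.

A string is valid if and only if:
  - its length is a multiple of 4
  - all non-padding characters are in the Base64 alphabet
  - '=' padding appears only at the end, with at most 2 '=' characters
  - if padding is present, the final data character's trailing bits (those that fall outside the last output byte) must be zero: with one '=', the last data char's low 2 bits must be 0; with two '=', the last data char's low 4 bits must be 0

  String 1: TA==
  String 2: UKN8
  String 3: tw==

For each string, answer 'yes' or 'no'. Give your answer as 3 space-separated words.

String 1: 'TA==' → valid
String 2: 'UKN8' → valid
String 3: 'tw==' → valid

Answer: yes yes yes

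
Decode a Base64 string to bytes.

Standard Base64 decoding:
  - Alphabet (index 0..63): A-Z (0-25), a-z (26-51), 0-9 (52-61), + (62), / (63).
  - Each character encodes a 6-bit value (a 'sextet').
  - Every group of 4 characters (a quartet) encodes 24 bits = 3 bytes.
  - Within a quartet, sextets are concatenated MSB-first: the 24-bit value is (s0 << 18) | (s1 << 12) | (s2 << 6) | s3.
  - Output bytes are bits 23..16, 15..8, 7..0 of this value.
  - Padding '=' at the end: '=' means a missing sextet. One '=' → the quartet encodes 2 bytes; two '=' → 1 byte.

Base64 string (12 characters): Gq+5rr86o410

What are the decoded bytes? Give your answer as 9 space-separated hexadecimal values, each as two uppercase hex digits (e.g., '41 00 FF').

After char 0 ('G'=6): chars_in_quartet=1 acc=0x6 bytes_emitted=0
After char 1 ('q'=42): chars_in_quartet=2 acc=0x1AA bytes_emitted=0
After char 2 ('+'=62): chars_in_quartet=3 acc=0x6ABE bytes_emitted=0
After char 3 ('5'=57): chars_in_quartet=4 acc=0x1AAFB9 -> emit 1A AF B9, reset; bytes_emitted=3
After char 4 ('r'=43): chars_in_quartet=1 acc=0x2B bytes_emitted=3
After char 5 ('r'=43): chars_in_quartet=2 acc=0xAEB bytes_emitted=3
After char 6 ('8'=60): chars_in_quartet=3 acc=0x2BAFC bytes_emitted=3
After char 7 ('6'=58): chars_in_quartet=4 acc=0xAEBF3A -> emit AE BF 3A, reset; bytes_emitted=6
After char 8 ('o'=40): chars_in_quartet=1 acc=0x28 bytes_emitted=6
After char 9 ('4'=56): chars_in_quartet=2 acc=0xA38 bytes_emitted=6
After char 10 ('1'=53): chars_in_quartet=3 acc=0x28E35 bytes_emitted=6
After char 11 ('0'=52): chars_in_quartet=4 acc=0xA38D74 -> emit A3 8D 74, reset; bytes_emitted=9

Answer: 1A AF B9 AE BF 3A A3 8D 74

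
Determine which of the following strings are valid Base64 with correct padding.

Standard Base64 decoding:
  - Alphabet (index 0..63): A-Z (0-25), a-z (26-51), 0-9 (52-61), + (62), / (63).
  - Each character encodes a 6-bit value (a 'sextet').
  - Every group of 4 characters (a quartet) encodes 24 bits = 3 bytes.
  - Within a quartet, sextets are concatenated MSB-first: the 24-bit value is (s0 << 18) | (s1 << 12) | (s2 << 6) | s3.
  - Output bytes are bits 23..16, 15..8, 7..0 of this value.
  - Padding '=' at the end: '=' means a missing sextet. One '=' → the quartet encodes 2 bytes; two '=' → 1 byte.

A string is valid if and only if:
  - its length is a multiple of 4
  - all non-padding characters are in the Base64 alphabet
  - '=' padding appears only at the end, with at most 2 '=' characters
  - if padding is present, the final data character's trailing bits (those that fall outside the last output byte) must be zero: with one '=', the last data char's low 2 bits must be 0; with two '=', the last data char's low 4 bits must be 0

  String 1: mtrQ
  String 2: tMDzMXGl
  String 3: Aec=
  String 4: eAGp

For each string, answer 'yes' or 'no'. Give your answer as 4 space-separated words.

String 1: 'mtrQ' → valid
String 2: 'tMDzMXGl' → valid
String 3: 'Aec=' → valid
String 4: 'eAGp' → valid

Answer: yes yes yes yes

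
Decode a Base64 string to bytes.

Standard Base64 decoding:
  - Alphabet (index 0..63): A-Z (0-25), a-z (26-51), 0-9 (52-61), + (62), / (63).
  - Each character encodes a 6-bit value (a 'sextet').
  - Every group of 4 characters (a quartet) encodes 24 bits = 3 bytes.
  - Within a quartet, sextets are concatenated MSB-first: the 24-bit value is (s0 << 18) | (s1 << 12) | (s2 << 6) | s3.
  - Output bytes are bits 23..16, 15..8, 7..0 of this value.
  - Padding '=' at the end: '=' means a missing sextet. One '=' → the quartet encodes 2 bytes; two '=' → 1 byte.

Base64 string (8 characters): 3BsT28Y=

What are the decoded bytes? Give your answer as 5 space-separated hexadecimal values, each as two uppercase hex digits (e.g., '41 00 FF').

After char 0 ('3'=55): chars_in_quartet=1 acc=0x37 bytes_emitted=0
After char 1 ('B'=1): chars_in_quartet=2 acc=0xDC1 bytes_emitted=0
After char 2 ('s'=44): chars_in_quartet=3 acc=0x3706C bytes_emitted=0
After char 3 ('T'=19): chars_in_quartet=4 acc=0xDC1B13 -> emit DC 1B 13, reset; bytes_emitted=3
After char 4 ('2'=54): chars_in_quartet=1 acc=0x36 bytes_emitted=3
After char 5 ('8'=60): chars_in_quartet=2 acc=0xDBC bytes_emitted=3
After char 6 ('Y'=24): chars_in_quartet=3 acc=0x36F18 bytes_emitted=3
Padding '=': partial quartet acc=0x36F18 -> emit DB C6; bytes_emitted=5

Answer: DC 1B 13 DB C6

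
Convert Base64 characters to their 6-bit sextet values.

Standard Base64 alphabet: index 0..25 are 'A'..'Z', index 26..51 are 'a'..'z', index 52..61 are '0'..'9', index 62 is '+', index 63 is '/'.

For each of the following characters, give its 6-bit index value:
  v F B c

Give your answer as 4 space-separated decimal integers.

Answer: 47 5 1 28

Derivation:
'v': a..z range, 26 + ord('v') − ord('a') = 47
'F': A..Z range, ord('F') − ord('A') = 5
'B': A..Z range, ord('B') − ord('A') = 1
'c': a..z range, 26 + ord('c') − ord('a') = 28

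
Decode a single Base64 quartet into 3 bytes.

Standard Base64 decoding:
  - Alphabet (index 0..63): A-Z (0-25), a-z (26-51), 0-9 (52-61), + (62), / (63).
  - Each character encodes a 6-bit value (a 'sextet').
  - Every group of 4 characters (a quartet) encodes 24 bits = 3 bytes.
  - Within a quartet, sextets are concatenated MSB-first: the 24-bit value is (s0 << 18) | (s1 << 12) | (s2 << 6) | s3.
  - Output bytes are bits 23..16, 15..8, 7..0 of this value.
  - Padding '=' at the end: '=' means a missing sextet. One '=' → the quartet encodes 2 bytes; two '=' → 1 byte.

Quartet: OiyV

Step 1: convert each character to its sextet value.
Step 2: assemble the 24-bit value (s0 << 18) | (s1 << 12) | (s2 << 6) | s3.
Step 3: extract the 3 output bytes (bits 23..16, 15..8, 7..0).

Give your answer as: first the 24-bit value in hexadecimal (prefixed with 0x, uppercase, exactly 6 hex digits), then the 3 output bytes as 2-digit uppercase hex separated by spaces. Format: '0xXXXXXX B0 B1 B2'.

Sextets: O=14, i=34, y=50, V=21
24-bit: (14<<18) | (34<<12) | (50<<6) | 21
      = 0x380000 | 0x022000 | 0x000C80 | 0x000015
      = 0x3A2C95
Bytes: (v>>16)&0xFF=3A, (v>>8)&0xFF=2C, v&0xFF=95

Answer: 0x3A2C95 3A 2C 95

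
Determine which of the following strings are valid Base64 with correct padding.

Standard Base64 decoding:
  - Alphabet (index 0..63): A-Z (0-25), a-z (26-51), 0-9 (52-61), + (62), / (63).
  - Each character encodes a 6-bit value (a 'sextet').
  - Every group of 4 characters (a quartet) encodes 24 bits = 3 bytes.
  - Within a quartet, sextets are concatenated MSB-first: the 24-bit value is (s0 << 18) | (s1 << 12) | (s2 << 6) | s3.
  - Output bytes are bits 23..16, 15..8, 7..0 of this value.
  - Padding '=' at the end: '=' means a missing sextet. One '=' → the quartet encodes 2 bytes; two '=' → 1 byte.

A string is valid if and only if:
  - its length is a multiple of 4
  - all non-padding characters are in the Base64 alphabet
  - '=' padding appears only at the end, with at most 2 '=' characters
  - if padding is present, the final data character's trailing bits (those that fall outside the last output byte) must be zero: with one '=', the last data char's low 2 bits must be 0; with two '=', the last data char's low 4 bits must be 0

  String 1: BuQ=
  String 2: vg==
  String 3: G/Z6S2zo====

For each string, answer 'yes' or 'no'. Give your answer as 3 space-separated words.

Answer: yes yes no

Derivation:
String 1: 'BuQ=' → valid
String 2: 'vg==' → valid
String 3: 'G/Z6S2zo====' → invalid (4 pad chars (max 2))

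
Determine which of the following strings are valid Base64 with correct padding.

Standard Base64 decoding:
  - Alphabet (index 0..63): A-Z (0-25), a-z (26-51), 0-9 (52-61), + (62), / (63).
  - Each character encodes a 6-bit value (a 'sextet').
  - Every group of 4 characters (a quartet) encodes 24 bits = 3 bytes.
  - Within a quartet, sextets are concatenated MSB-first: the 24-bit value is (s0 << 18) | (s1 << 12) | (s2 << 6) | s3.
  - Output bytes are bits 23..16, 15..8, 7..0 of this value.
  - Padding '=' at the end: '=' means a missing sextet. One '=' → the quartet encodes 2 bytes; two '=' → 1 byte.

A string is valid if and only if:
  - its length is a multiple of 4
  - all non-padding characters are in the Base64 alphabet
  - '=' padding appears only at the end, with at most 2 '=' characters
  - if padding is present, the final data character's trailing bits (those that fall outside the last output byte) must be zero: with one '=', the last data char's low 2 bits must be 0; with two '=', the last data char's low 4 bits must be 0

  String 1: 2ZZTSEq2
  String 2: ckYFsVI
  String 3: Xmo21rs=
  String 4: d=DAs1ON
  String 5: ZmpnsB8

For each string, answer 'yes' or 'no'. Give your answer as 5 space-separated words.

String 1: '2ZZTSEq2' → valid
String 2: 'ckYFsVI' → invalid (len=7 not mult of 4)
String 3: 'Xmo21rs=' → valid
String 4: 'd=DAs1ON' → invalid (bad char(s): ['=']; '=' in middle)
String 5: 'ZmpnsB8' → invalid (len=7 not mult of 4)

Answer: yes no yes no no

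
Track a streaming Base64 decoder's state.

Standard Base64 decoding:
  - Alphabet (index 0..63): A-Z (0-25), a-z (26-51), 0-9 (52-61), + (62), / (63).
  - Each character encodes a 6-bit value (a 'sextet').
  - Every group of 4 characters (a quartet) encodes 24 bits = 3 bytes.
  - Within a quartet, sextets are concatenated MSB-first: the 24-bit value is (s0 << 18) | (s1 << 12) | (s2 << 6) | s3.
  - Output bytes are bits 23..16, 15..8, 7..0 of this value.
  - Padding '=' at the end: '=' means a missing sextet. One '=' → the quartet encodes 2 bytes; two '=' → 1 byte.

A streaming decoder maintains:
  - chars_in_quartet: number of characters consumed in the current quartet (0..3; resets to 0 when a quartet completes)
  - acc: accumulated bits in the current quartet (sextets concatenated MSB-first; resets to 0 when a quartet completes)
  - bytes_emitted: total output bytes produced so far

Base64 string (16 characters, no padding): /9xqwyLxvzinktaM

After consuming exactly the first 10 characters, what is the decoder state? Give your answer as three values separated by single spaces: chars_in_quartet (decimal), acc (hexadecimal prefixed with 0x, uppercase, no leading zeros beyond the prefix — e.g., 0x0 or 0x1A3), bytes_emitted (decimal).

After char 0 ('/'=63): chars_in_quartet=1 acc=0x3F bytes_emitted=0
After char 1 ('9'=61): chars_in_quartet=2 acc=0xFFD bytes_emitted=0
After char 2 ('x'=49): chars_in_quartet=3 acc=0x3FF71 bytes_emitted=0
After char 3 ('q'=42): chars_in_quartet=4 acc=0xFFDC6A -> emit FF DC 6A, reset; bytes_emitted=3
After char 4 ('w'=48): chars_in_quartet=1 acc=0x30 bytes_emitted=3
After char 5 ('y'=50): chars_in_quartet=2 acc=0xC32 bytes_emitted=3
After char 6 ('L'=11): chars_in_quartet=3 acc=0x30C8B bytes_emitted=3
After char 7 ('x'=49): chars_in_quartet=4 acc=0xC322F1 -> emit C3 22 F1, reset; bytes_emitted=6
After char 8 ('v'=47): chars_in_quartet=1 acc=0x2F bytes_emitted=6
After char 9 ('z'=51): chars_in_quartet=2 acc=0xBF3 bytes_emitted=6

Answer: 2 0xBF3 6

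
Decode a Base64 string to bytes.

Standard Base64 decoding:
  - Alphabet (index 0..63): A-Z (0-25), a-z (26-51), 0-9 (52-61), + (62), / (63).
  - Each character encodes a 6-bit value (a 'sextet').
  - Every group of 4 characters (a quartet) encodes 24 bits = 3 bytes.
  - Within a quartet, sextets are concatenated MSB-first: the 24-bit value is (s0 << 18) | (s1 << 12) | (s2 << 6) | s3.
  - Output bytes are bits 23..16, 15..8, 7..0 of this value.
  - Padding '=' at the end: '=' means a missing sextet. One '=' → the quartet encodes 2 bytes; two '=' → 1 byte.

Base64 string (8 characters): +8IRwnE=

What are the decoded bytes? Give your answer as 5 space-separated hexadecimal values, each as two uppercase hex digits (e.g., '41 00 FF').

Answer: FB C2 11 C2 71

Derivation:
After char 0 ('+'=62): chars_in_quartet=1 acc=0x3E bytes_emitted=0
After char 1 ('8'=60): chars_in_quartet=2 acc=0xFBC bytes_emitted=0
After char 2 ('I'=8): chars_in_quartet=3 acc=0x3EF08 bytes_emitted=0
After char 3 ('R'=17): chars_in_quartet=4 acc=0xFBC211 -> emit FB C2 11, reset; bytes_emitted=3
After char 4 ('w'=48): chars_in_quartet=1 acc=0x30 bytes_emitted=3
After char 5 ('n'=39): chars_in_quartet=2 acc=0xC27 bytes_emitted=3
After char 6 ('E'=4): chars_in_quartet=3 acc=0x309C4 bytes_emitted=3
Padding '=': partial quartet acc=0x309C4 -> emit C2 71; bytes_emitted=5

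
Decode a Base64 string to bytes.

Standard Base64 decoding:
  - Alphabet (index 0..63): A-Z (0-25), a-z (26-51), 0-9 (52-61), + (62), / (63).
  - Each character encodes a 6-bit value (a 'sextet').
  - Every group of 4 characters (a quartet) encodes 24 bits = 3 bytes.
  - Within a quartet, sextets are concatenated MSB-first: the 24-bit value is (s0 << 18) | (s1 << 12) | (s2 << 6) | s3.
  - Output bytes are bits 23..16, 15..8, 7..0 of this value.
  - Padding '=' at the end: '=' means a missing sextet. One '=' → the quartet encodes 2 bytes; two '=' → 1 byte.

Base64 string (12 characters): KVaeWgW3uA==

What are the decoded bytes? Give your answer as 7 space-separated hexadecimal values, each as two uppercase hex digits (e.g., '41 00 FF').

After char 0 ('K'=10): chars_in_quartet=1 acc=0xA bytes_emitted=0
After char 1 ('V'=21): chars_in_quartet=2 acc=0x295 bytes_emitted=0
After char 2 ('a'=26): chars_in_quartet=3 acc=0xA55A bytes_emitted=0
After char 3 ('e'=30): chars_in_quartet=4 acc=0x29569E -> emit 29 56 9E, reset; bytes_emitted=3
After char 4 ('W'=22): chars_in_quartet=1 acc=0x16 bytes_emitted=3
After char 5 ('g'=32): chars_in_quartet=2 acc=0x5A0 bytes_emitted=3
After char 6 ('W'=22): chars_in_quartet=3 acc=0x16816 bytes_emitted=3
After char 7 ('3'=55): chars_in_quartet=4 acc=0x5A05B7 -> emit 5A 05 B7, reset; bytes_emitted=6
After char 8 ('u'=46): chars_in_quartet=1 acc=0x2E bytes_emitted=6
After char 9 ('A'=0): chars_in_quartet=2 acc=0xB80 bytes_emitted=6
Padding '==': partial quartet acc=0xB80 -> emit B8; bytes_emitted=7

Answer: 29 56 9E 5A 05 B7 B8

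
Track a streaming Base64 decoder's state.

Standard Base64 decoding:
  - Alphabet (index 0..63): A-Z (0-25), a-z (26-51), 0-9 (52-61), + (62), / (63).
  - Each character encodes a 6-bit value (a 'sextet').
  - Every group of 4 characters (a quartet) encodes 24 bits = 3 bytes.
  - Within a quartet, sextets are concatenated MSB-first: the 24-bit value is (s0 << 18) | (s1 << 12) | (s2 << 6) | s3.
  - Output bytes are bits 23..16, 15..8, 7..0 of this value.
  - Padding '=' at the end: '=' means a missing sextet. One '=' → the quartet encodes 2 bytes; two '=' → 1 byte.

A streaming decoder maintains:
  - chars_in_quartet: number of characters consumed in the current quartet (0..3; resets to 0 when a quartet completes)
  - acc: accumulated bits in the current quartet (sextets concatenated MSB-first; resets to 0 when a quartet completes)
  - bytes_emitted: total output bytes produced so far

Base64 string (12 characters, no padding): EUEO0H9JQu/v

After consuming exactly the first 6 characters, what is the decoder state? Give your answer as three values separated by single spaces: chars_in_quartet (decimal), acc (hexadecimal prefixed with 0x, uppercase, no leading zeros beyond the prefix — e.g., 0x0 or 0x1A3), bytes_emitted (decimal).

After char 0 ('E'=4): chars_in_quartet=1 acc=0x4 bytes_emitted=0
After char 1 ('U'=20): chars_in_quartet=2 acc=0x114 bytes_emitted=0
After char 2 ('E'=4): chars_in_quartet=3 acc=0x4504 bytes_emitted=0
After char 3 ('O'=14): chars_in_quartet=4 acc=0x11410E -> emit 11 41 0E, reset; bytes_emitted=3
After char 4 ('0'=52): chars_in_quartet=1 acc=0x34 bytes_emitted=3
After char 5 ('H'=7): chars_in_quartet=2 acc=0xD07 bytes_emitted=3

Answer: 2 0xD07 3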